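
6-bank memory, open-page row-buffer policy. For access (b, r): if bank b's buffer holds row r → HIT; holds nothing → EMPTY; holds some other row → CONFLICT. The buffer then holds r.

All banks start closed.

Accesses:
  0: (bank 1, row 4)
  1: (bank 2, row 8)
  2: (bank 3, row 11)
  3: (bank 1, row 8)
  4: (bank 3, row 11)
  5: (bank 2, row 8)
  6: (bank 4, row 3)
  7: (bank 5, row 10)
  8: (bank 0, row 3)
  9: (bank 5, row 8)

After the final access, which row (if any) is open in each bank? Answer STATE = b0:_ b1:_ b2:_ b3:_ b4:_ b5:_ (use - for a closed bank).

STATE = b0:3 b1:8 b2:8 b3:11 b4:3 b5:8

  [0] b1 r4: no row ⇒ E
  [1] b2 r8: no row ⇒ E
  [2] b3 r11: no row ⇒ E
  [3] b1 r8: had r4 ⇒ C
  [4] b3 r11: had r11 ⇒ H
  [5] b2 r8: had r8 ⇒ H
  [6] b4 r3: no row ⇒ E
  [7] b5 r10: no row ⇒ E
  [8] b0 r3: no row ⇒ E
  [9] b5 r8: had r10 ⇒ C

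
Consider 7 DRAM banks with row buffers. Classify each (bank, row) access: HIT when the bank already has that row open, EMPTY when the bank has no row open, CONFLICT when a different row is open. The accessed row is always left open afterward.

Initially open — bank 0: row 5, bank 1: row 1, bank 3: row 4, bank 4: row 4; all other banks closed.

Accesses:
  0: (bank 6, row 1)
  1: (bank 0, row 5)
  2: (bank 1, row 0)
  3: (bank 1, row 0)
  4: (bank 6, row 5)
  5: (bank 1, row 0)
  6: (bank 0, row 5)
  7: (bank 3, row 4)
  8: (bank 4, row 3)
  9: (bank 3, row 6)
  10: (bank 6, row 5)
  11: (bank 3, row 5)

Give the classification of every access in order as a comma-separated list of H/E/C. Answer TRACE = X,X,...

TRACE = E,H,C,H,C,H,H,H,C,C,H,C

  [0] b6 r1: no row ⇒ E
  [1] b0 r5: had r5 ⇒ H
  [2] b1 r0: had r1 ⇒ C
  [3] b1 r0: had r0 ⇒ H
  [4] b6 r5: had r1 ⇒ C
  [5] b1 r0: had r0 ⇒ H
  [6] b0 r5: had r5 ⇒ H
  [7] b3 r4: had r4 ⇒ H
  [8] b4 r3: had r4 ⇒ C
  [9] b3 r6: had r4 ⇒ C
  [10] b6 r5: had r5 ⇒ H
  [11] b3 r5: had r6 ⇒ C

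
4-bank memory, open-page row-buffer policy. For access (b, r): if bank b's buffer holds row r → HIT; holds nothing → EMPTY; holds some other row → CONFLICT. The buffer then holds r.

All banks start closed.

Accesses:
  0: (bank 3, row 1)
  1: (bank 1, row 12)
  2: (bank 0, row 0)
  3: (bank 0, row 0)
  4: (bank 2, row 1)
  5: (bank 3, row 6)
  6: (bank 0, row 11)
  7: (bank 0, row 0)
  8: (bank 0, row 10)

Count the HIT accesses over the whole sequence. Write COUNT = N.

COUNT = 1

step 0: bank3 None->1 [EMPTY]
step 1: bank1 None->12 [EMPTY]
step 2: bank0 None->0 [EMPTY]
step 3: bank0 0->0 [HIT]
step 4: bank2 None->1 [EMPTY]
step 5: bank3 1->6 [CONFLICT]
step 6: bank0 0->11 [CONFLICT]
step 7: bank0 11->0 [CONFLICT]
step 8: bank0 0->10 [CONFLICT]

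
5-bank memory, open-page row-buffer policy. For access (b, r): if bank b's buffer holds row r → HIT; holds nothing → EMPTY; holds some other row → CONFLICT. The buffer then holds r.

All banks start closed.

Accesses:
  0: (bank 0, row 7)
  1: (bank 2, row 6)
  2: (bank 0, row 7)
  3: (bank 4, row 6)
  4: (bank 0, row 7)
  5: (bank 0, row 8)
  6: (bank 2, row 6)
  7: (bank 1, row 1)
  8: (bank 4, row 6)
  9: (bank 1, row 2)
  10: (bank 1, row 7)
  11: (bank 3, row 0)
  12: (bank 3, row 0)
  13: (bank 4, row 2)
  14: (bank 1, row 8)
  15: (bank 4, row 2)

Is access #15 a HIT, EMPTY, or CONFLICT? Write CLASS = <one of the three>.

CLASS = HIT

step 0: bank0 None->7 [EMPTY]
step 1: bank2 None->6 [EMPTY]
step 2: bank0 7->7 [HIT]
step 3: bank4 None->6 [EMPTY]
step 4: bank0 7->7 [HIT]
step 5: bank0 7->8 [CONFLICT]
step 6: bank2 6->6 [HIT]
step 7: bank1 None->1 [EMPTY]
step 8: bank4 6->6 [HIT]
step 9: bank1 1->2 [CONFLICT]
step 10: bank1 2->7 [CONFLICT]
step 11: bank3 None->0 [EMPTY]
step 12: bank3 0->0 [HIT]
step 13: bank4 6->2 [CONFLICT]
step 14: bank1 7->8 [CONFLICT]
step 15: bank4 2->2 [HIT]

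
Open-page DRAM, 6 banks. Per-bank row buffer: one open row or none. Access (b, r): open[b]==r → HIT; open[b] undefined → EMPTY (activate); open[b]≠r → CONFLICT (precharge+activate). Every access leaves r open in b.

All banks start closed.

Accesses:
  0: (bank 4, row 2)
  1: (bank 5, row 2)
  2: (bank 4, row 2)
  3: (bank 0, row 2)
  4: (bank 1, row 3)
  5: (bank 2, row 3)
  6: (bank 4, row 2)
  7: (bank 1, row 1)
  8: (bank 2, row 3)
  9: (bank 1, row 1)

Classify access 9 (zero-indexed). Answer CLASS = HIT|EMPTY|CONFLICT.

CLASS = HIT

#0 (4,2) E
#1 (5,2) E
#2 (4,2) H  (was 2)
#3 (0,2) E
#4 (1,3) E
#5 (2,3) E
#6 (4,2) H  (was 2)
#7 (1,1) C  (was 3)
#8 (2,3) H  (was 3)
#9 (1,1) H  (was 1)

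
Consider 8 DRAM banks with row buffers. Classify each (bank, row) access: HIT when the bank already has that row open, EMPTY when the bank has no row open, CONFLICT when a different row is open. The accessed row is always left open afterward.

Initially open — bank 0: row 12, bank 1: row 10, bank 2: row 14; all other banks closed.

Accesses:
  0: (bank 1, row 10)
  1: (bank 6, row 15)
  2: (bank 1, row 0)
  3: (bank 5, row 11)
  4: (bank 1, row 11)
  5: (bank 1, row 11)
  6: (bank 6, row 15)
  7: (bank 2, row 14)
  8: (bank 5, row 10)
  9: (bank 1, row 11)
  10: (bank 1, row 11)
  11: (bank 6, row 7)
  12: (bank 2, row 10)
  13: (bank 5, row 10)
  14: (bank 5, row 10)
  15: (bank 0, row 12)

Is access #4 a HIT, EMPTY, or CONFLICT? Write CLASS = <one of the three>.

CLASS = CONFLICT

step 0: bank1 10->10 [HIT]
step 1: bank6 None->15 [EMPTY]
step 2: bank1 10->0 [CONFLICT]
step 3: bank5 None->11 [EMPTY]
step 4: bank1 0->11 [CONFLICT]
step 5: bank1 11->11 [HIT]
step 6: bank6 15->15 [HIT]
step 7: bank2 14->14 [HIT]
step 8: bank5 11->10 [CONFLICT]
step 9: bank1 11->11 [HIT]
step 10: bank1 11->11 [HIT]
step 11: bank6 15->7 [CONFLICT]
step 12: bank2 14->10 [CONFLICT]
step 13: bank5 10->10 [HIT]
step 14: bank5 10->10 [HIT]
step 15: bank0 12->12 [HIT]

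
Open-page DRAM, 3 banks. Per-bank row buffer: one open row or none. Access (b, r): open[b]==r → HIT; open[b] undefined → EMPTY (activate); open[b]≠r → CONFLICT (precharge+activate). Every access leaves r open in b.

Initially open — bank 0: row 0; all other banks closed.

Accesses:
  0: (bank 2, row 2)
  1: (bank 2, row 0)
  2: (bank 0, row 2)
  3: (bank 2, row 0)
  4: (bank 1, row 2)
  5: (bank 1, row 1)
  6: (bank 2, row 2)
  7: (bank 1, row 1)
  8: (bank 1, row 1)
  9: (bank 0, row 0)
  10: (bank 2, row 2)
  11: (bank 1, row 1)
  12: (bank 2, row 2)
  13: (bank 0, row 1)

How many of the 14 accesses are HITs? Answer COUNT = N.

  [0] b2 r2: no row ⇒ E
  [1] b2 r0: had r2 ⇒ C
  [2] b0 r2: had r0 ⇒ C
  [3] b2 r0: had r0 ⇒ H
  [4] b1 r2: no row ⇒ E
  [5] b1 r1: had r2 ⇒ C
  [6] b2 r2: had r0 ⇒ C
  [7] b1 r1: had r1 ⇒ H
  [8] b1 r1: had r1 ⇒ H
  [9] b0 r0: had r2 ⇒ C
  [10] b2 r2: had r2 ⇒ H
  [11] b1 r1: had r1 ⇒ H
  [12] b2 r2: had r2 ⇒ H
  [13] b0 r1: had r0 ⇒ C

COUNT = 6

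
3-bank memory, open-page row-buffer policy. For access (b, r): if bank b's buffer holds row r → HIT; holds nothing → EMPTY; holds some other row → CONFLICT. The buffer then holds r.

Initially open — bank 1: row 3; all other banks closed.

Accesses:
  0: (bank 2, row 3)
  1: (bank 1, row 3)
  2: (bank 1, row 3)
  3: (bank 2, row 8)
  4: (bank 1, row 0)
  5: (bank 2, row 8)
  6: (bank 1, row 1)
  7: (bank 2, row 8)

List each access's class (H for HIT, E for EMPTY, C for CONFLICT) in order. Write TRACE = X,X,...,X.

#0 (2,3) E
#1 (1,3) H  (was 3)
#2 (1,3) H  (was 3)
#3 (2,8) C  (was 3)
#4 (1,0) C  (was 3)
#5 (2,8) H  (was 8)
#6 (1,1) C  (was 0)
#7 (2,8) H  (was 8)

TRACE = E,H,H,C,C,H,C,H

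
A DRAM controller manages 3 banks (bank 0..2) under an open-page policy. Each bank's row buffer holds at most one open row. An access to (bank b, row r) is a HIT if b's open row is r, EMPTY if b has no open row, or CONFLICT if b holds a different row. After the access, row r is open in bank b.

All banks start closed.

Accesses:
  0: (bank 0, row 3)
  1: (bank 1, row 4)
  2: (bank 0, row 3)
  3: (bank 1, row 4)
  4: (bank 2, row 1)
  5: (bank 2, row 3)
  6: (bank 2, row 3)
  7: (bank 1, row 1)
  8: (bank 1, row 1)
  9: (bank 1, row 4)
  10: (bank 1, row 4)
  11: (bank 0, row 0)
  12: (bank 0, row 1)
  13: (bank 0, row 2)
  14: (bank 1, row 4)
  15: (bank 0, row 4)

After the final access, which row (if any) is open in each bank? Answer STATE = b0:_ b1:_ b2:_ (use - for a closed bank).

#0 (0,3) E
#1 (1,4) E
#2 (0,3) H  (was 3)
#3 (1,4) H  (was 4)
#4 (2,1) E
#5 (2,3) C  (was 1)
#6 (2,3) H  (was 3)
#7 (1,1) C  (was 4)
#8 (1,1) H  (was 1)
#9 (1,4) C  (was 1)
#10 (1,4) H  (was 4)
#11 (0,0) C  (was 3)
#12 (0,1) C  (was 0)
#13 (0,2) C  (was 1)
#14 (1,4) H  (was 4)
#15 (0,4) C  (was 2)

STATE = b0:4 b1:4 b2:3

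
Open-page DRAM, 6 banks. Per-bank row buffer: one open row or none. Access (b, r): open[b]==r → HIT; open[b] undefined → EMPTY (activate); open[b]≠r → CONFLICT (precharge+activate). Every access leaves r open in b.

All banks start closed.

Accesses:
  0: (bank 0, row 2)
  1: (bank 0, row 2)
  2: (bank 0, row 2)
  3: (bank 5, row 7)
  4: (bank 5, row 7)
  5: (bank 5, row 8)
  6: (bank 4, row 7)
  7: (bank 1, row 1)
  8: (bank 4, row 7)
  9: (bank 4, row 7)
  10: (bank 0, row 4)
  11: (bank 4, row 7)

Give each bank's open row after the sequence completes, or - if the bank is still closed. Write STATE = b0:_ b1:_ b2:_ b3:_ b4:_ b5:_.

0: bank 0 row 2 — prev None → EMPTY
1: bank 0 row 2 — prev 2 → HIT
2: bank 0 row 2 — prev 2 → HIT
3: bank 5 row 7 — prev None → EMPTY
4: bank 5 row 7 — prev 7 → HIT
5: bank 5 row 8 — prev 7 → CONFLICT
6: bank 4 row 7 — prev None → EMPTY
7: bank 1 row 1 — prev None → EMPTY
8: bank 4 row 7 — prev 7 → HIT
9: bank 4 row 7 — prev 7 → HIT
10: bank 0 row 4 — prev 2 → CONFLICT
11: bank 4 row 7 — prev 7 → HIT

STATE = b0:4 b1:1 b2:- b3:- b4:7 b5:8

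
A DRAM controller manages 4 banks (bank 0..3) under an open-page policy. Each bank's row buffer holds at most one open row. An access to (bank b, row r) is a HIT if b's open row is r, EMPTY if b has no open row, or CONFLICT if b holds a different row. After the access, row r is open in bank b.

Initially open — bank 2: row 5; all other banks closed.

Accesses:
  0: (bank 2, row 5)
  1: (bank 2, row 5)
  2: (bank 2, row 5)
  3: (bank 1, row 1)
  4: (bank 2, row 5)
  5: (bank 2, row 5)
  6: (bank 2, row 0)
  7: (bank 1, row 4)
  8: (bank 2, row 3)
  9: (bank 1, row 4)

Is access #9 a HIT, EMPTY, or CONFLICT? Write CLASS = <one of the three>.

#0 (2,5) H  (was 5)
#1 (2,5) H  (was 5)
#2 (2,5) H  (was 5)
#3 (1,1) E
#4 (2,5) H  (was 5)
#5 (2,5) H  (was 5)
#6 (2,0) C  (was 5)
#7 (1,4) C  (was 1)
#8 (2,3) C  (was 0)
#9 (1,4) H  (was 4)

CLASS = HIT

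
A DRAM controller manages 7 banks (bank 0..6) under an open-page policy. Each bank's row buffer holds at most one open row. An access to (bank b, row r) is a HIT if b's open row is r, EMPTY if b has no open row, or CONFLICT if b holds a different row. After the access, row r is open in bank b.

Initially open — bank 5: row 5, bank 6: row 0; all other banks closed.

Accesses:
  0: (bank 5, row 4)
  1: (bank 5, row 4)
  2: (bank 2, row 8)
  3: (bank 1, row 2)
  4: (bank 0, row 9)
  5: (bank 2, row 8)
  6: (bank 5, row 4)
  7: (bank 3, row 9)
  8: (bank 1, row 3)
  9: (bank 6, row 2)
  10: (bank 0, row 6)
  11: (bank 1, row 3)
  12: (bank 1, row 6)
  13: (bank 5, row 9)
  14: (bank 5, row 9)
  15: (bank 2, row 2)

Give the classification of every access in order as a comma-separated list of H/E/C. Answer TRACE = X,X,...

step 0: bank5 5->4 [CONFLICT]
step 1: bank5 4->4 [HIT]
step 2: bank2 None->8 [EMPTY]
step 3: bank1 None->2 [EMPTY]
step 4: bank0 None->9 [EMPTY]
step 5: bank2 8->8 [HIT]
step 6: bank5 4->4 [HIT]
step 7: bank3 None->9 [EMPTY]
step 8: bank1 2->3 [CONFLICT]
step 9: bank6 0->2 [CONFLICT]
step 10: bank0 9->6 [CONFLICT]
step 11: bank1 3->3 [HIT]
step 12: bank1 3->6 [CONFLICT]
step 13: bank5 4->9 [CONFLICT]
step 14: bank5 9->9 [HIT]
step 15: bank2 8->2 [CONFLICT]

TRACE = C,H,E,E,E,H,H,E,C,C,C,H,C,C,H,C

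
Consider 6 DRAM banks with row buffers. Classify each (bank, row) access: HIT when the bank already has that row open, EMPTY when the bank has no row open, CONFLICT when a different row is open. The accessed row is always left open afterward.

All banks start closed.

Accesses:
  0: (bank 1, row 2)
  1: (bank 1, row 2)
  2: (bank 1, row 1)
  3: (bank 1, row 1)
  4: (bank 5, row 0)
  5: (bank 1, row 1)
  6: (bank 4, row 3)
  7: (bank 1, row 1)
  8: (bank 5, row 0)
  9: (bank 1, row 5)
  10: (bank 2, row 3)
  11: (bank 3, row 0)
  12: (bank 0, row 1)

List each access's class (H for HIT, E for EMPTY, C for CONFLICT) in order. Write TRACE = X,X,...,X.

step 0: bank1 None->2 [EMPTY]
step 1: bank1 2->2 [HIT]
step 2: bank1 2->1 [CONFLICT]
step 3: bank1 1->1 [HIT]
step 4: bank5 None->0 [EMPTY]
step 5: bank1 1->1 [HIT]
step 6: bank4 None->3 [EMPTY]
step 7: bank1 1->1 [HIT]
step 8: bank5 0->0 [HIT]
step 9: bank1 1->5 [CONFLICT]
step 10: bank2 None->3 [EMPTY]
step 11: bank3 None->0 [EMPTY]
step 12: bank0 None->1 [EMPTY]

TRACE = E,H,C,H,E,H,E,H,H,C,E,E,E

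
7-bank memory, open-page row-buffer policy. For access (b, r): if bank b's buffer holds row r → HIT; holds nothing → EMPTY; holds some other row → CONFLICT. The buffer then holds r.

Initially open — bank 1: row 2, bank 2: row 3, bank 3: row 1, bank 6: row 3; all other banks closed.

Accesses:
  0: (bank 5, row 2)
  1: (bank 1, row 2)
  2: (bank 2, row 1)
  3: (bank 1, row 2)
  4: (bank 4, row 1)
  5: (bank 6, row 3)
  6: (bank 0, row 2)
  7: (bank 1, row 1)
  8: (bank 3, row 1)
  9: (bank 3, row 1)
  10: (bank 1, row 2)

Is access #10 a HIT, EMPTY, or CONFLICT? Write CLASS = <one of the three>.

  [0] b5 r2: no row ⇒ E
  [1] b1 r2: had r2 ⇒ H
  [2] b2 r1: had r3 ⇒ C
  [3] b1 r2: had r2 ⇒ H
  [4] b4 r1: no row ⇒ E
  [5] b6 r3: had r3 ⇒ H
  [6] b0 r2: no row ⇒ E
  [7] b1 r1: had r2 ⇒ C
  [8] b3 r1: had r1 ⇒ H
  [9] b3 r1: had r1 ⇒ H
  [10] b1 r2: had r1 ⇒ C

CLASS = CONFLICT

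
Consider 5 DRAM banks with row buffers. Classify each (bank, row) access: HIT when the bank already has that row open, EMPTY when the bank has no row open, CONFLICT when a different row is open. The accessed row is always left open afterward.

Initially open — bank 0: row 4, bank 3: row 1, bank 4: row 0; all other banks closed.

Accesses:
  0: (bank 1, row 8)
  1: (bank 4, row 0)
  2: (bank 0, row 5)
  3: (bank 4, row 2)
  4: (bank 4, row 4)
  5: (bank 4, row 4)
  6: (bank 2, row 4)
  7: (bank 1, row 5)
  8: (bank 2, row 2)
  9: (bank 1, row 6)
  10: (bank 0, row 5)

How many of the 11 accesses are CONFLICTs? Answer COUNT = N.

COUNT = 6

#0 (1,8) E
#1 (4,0) H  (was 0)
#2 (0,5) C  (was 4)
#3 (4,2) C  (was 0)
#4 (4,4) C  (was 2)
#5 (4,4) H  (was 4)
#6 (2,4) E
#7 (1,5) C  (was 8)
#8 (2,2) C  (was 4)
#9 (1,6) C  (was 5)
#10 (0,5) H  (was 5)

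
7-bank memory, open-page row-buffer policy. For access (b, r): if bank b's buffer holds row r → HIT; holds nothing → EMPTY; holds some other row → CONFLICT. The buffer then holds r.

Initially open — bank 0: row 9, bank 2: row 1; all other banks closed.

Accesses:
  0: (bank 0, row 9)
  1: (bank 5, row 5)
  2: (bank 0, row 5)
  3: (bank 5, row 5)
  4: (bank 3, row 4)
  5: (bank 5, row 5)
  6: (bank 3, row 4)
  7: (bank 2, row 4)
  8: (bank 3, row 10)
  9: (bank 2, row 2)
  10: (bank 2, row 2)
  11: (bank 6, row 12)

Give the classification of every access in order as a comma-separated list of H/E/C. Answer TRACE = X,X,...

step 0: bank0 9->9 [HIT]
step 1: bank5 None->5 [EMPTY]
step 2: bank0 9->5 [CONFLICT]
step 3: bank5 5->5 [HIT]
step 4: bank3 None->4 [EMPTY]
step 5: bank5 5->5 [HIT]
step 6: bank3 4->4 [HIT]
step 7: bank2 1->4 [CONFLICT]
step 8: bank3 4->10 [CONFLICT]
step 9: bank2 4->2 [CONFLICT]
step 10: bank2 2->2 [HIT]
step 11: bank6 None->12 [EMPTY]

TRACE = H,E,C,H,E,H,H,C,C,C,H,E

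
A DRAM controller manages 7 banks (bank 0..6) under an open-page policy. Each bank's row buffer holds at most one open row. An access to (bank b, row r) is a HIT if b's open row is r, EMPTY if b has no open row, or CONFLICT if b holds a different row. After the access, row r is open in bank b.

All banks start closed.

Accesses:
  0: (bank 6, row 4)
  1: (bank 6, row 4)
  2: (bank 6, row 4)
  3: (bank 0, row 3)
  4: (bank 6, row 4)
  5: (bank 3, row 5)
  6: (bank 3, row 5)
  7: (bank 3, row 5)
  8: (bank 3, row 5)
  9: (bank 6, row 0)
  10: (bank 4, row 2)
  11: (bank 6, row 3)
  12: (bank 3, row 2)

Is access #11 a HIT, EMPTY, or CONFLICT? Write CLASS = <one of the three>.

0: bank 6 row 4 — prev None → EMPTY
1: bank 6 row 4 — prev 4 → HIT
2: bank 6 row 4 — prev 4 → HIT
3: bank 0 row 3 — prev None → EMPTY
4: bank 6 row 4 — prev 4 → HIT
5: bank 3 row 5 — prev None → EMPTY
6: bank 3 row 5 — prev 5 → HIT
7: bank 3 row 5 — prev 5 → HIT
8: bank 3 row 5 — prev 5 → HIT
9: bank 6 row 0 — prev 4 → CONFLICT
10: bank 4 row 2 — prev None → EMPTY
11: bank 6 row 3 — prev 0 → CONFLICT
12: bank 3 row 2 — prev 5 → CONFLICT

CLASS = CONFLICT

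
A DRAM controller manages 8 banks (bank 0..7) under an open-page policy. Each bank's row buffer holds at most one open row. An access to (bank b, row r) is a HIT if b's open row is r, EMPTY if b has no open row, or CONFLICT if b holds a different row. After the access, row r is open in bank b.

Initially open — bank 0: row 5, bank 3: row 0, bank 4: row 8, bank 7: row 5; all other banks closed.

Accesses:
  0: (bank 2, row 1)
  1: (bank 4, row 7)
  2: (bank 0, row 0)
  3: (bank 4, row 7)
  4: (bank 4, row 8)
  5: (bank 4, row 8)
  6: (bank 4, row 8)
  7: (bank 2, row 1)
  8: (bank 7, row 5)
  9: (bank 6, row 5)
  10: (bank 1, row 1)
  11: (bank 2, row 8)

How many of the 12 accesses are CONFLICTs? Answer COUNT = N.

0: bank 2 row 1 — prev None → EMPTY
1: bank 4 row 7 — prev 8 → CONFLICT
2: bank 0 row 0 — prev 5 → CONFLICT
3: bank 4 row 7 — prev 7 → HIT
4: bank 4 row 8 — prev 7 → CONFLICT
5: bank 4 row 8 — prev 8 → HIT
6: bank 4 row 8 — prev 8 → HIT
7: bank 2 row 1 — prev 1 → HIT
8: bank 7 row 5 — prev 5 → HIT
9: bank 6 row 5 — prev None → EMPTY
10: bank 1 row 1 — prev None → EMPTY
11: bank 2 row 8 — prev 1 → CONFLICT

COUNT = 4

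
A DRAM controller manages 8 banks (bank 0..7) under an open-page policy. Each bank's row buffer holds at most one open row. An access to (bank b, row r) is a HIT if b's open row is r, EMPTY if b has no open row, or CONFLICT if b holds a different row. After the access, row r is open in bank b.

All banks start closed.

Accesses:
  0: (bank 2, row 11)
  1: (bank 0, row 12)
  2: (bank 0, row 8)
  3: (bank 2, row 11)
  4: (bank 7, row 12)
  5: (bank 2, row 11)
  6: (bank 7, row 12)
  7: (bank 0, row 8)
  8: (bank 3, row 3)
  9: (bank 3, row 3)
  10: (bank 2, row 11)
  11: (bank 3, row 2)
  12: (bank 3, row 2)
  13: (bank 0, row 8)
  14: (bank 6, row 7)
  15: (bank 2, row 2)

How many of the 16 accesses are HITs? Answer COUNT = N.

COUNT = 8

0: bank 2 row 11 — prev None → EMPTY
1: bank 0 row 12 — prev None → EMPTY
2: bank 0 row 8 — prev 12 → CONFLICT
3: bank 2 row 11 — prev 11 → HIT
4: bank 7 row 12 — prev None → EMPTY
5: bank 2 row 11 — prev 11 → HIT
6: bank 7 row 12 — prev 12 → HIT
7: bank 0 row 8 — prev 8 → HIT
8: bank 3 row 3 — prev None → EMPTY
9: bank 3 row 3 — prev 3 → HIT
10: bank 2 row 11 — prev 11 → HIT
11: bank 3 row 2 — prev 3 → CONFLICT
12: bank 3 row 2 — prev 2 → HIT
13: bank 0 row 8 — prev 8 → HIT
14: bank 6 row 7 — prev None → EMPTY
15: bank 2 row 2 — prev 11 → CONFLICT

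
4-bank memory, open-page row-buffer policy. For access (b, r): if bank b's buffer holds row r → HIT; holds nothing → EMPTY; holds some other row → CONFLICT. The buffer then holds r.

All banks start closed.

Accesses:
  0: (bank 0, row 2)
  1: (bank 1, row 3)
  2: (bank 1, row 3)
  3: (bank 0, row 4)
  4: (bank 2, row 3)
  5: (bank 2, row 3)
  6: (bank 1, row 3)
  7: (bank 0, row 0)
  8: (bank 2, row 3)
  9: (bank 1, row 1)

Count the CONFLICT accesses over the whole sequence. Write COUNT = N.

COUNT = 3

  [0] b0 r2: no row ⇒ E
  [1] b1 r3: no row ⇒ E
  [2] b1 r3: had r3 ⇒ H
  [3] b0 r4: had r2 ⇒ C
  [4] b2 r3: no row ⇒ E
  [5] b2 r3: had r3 ⇒ H
  [6] b1 r3: had r3 ⇒ H
  [7] b0 r0: had r4 ⇒ C
  [8] b2 r3: had r3 ⇒ H
  [9] b1 r1: had r3 ⇒ C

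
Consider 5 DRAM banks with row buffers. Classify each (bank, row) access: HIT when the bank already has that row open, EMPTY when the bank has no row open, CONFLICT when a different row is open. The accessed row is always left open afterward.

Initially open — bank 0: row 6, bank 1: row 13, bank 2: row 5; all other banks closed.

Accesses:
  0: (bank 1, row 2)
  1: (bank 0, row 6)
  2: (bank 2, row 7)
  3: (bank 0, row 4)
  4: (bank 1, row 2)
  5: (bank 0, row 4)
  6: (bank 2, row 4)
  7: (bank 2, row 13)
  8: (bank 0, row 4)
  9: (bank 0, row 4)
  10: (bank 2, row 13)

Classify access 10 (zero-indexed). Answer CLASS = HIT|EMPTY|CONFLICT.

0: bank 1 row 2 — prev 13 → CONFLICT
1: bank 0 row 6 — prev 6 → HIT
2: bank 2 row 7 — prev 5 → CONFLICT
3: bank 0 row 4 — prev 6 → CONFLICT
4: bank 1 row 2 — prev 2 → HIT
5: bank 0 row 4 — prev 4 → HIT
6: bank 2 row 4 — prev 7 → CONFLICT
7: bank 2 row 13 — prev 4 → CONFLICT
8: bank 0 row 4 — prev 4 → HIT
9: bank 0 row 4 — prev 4 → HIT
10: bank 2 row 13 — prev 13 → HIT

CLASS = HIT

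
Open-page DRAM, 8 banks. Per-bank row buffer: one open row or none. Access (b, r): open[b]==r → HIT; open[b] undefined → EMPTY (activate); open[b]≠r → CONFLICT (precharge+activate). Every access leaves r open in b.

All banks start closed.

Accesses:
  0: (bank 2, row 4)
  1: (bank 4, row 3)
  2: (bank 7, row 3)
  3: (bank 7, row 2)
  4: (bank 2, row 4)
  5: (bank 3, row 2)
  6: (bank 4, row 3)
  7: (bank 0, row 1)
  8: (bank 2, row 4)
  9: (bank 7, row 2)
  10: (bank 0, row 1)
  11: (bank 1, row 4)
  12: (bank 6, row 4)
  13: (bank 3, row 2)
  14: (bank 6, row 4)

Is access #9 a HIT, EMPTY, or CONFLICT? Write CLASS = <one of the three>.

CLASS = HIT

0: bank 2 row 4 — prev None → EMPTY
1: bank 4 row 3 — prev None → EMPTY
2: bank 7 row 3 — prev None → EMPTY
3: bank 7 row 2 — prev 3 → CONFLICT
4: bank 2 row 4 — prev 4 → HIT
5: bank 3 row 2 — prev None → EMPTY
6: bank 4 row 3 — prev 3 → HIT
7: bank 0 row 1 — prev None → EMPTY
8: bank 2 row 4 — prev 4 → HIT
9: bank 7 row 2 — prev 2 → HIT
10: bank 0 row 1 — prev 1 → HIT
11: bank 1 row 4 — prev None → EMPTY
12: bank 6 row 4 — prev None → EMPTY
13: bank 3 row 2 — prev 2 → HIT
14: bank 6 row 4 — prev 4 → HIT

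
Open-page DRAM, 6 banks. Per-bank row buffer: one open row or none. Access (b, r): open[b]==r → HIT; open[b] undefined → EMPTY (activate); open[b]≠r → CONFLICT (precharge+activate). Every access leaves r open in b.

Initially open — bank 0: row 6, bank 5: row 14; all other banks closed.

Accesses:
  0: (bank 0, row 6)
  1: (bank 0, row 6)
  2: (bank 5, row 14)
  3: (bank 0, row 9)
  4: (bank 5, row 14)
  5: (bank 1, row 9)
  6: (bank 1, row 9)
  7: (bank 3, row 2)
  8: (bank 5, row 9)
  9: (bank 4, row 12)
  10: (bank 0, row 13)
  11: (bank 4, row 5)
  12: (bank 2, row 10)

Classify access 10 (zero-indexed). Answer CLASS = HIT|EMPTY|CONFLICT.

#0 (0,6) H  (was 6)
#1 (0,6) H  (was 6)
#2 (5,14) H  (was 14)
#3 (0,9) C  (was 6)
#4 (5,14) H  (was 14)
#5 (1,9) E
#6 (1,9) H  (was 9)
#7 (3,2) E
#8 (5,9) C  (was 14)
#9 (4,12) E
#10 (0,13) C  (was 9)
#11 (4,5) C  (was 12)
#12 (2,10) E

CLASS = CONFLICT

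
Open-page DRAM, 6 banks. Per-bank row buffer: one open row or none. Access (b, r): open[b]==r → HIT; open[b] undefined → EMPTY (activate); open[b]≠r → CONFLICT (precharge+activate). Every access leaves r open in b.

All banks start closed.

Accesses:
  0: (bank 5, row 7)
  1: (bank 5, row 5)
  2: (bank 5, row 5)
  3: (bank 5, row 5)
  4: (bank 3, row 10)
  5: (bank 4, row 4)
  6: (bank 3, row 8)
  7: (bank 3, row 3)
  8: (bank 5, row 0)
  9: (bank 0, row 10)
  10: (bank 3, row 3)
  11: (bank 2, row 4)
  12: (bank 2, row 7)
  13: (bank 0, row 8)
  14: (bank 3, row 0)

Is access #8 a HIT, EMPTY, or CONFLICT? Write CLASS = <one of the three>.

  [0] b5 r7: no row ⇒ E
  [1] b5 r5: had r7 ⇒ C
  [2] b5 r5: had r5 ⇒ H
  [3] b5 r5: had r5 ⇒ H
  [4] b3 r10: no row ⇒ E
  [5] b4 r4: no row ⇒ E
  [6] b3 r8: had r10 ⇒ C
  [7] b3 r3: had r8 ⇒ C
  [8] b5 r0: had r5 ⇒ C
  [9] b0 r10: no row ⇒ E
  [10] b3 r3: had r3 ⇒ H
  [11] b2 r4: no row ⇒ E
  [12] b2 r7: had r4 ⇒ C
  [13] b0 r8: had r10 ⇒ C
  [14] b3 r0: had r3 ⇒ C

CLASS = CONFLICT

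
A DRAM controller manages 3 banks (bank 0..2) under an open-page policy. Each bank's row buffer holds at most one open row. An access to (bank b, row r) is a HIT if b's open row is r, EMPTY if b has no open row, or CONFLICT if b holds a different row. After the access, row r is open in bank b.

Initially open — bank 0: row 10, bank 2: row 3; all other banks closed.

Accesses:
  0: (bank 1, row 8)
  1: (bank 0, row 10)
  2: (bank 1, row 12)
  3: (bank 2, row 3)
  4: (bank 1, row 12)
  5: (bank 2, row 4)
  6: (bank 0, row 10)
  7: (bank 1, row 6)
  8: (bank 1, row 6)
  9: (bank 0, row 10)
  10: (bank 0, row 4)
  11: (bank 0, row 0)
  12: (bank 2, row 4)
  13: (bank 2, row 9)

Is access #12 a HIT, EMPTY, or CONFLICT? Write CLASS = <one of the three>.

CLASS = HIT

#0 (1,8) E
#1 (0,10) H  (was 10)
#2 (1,12) C  (was 8)
#3 (2,3) H  (was 3)
#4 (1,12) H  (was 12)
#5 (2,4) C  (was 3)
#6 (0,10) H  (was 10)
#7 (1,6) C  (was 12)
#8 (1,6) H  (was 6)
#9 (0,10) H  (was 10)
#10 (0,4) C  (was 10)
#11 (0,0) C  (was 4)
#12 (2,4) H  (was 4)
#13 (2,9) C  (was 4)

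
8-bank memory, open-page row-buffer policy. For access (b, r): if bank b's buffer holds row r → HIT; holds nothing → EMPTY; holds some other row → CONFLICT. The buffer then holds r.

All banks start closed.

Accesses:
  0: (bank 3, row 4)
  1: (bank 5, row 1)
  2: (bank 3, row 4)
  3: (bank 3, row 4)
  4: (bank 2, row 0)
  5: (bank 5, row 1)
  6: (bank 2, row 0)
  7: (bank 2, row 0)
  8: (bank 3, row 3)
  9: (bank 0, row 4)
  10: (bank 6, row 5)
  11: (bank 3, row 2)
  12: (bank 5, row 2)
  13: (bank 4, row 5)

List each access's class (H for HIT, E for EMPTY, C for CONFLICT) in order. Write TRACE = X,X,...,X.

TRACE = E,E,H,H,E,H,H,H,C,E,E,C,C,E

0: bank 3 row 4 — prev None → EMPTY
1: bank 5 row 1 — prev None → EMPTY
2: bank 3 row 4 — prev 4 → HIT
3: bank 3 row 4 — prev 4 → HIT
4: bank 2 row 0 — prev None → EMPTY
5: bank 5 row 1 — prev 1 → HIT
6: bank 2 row 0 — prev 0 → HIT
7: bank 2 row 0 — prev 0 → HIT
8: bank 3 row 3 — prev 4 → CONFLICT
9: bank 0 row 4 — prev None → EMPTY
10: bank 6 row 5 — prev None → EMPTY
11: bank 3 row 2 — prev 3 → CONFLICT
12: bank 5 row 2 — prev 1 → CONFLICT
13: bank 4 row 5 — prev None → EMPTY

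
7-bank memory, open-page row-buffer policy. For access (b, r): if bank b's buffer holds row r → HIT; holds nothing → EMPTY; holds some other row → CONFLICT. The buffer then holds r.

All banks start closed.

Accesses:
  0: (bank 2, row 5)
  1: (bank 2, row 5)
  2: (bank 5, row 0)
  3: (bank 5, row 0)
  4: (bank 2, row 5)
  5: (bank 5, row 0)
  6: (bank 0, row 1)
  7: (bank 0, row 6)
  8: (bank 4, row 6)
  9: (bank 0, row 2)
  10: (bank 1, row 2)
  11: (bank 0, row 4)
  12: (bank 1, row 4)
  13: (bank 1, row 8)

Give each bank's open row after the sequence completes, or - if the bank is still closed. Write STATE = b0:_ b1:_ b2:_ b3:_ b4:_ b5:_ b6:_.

step 0: bank2 None->5 [EMPTY]
step 1: bank2 5->5 [HIT]
step 2: bank5 None->0 [EMPTY]
step 3: bank5 0->0 [HIT]
step 4: bank2 5->5 [HIT]
step 5: bank5 0->0 [HIT]
step 6: bank0 None->1 [EMPTY]
step 7: bank0 1->6 [CONFLICT]
step 8: bank4 None->6 [EMPTY]
step 9: bank0 6->2 [CONFLICT]
step 10: bank1 None->2 [EMPTY]
step 11: bank0 2->4 [CONFLICT]
step 12: bank1 2->4 [CONFLICT]
step 13: bank1 4->8 [CONFLICT]

STATE = b0:4 b1:8 b2:5 b3:- b4:6 b5:0 b6:-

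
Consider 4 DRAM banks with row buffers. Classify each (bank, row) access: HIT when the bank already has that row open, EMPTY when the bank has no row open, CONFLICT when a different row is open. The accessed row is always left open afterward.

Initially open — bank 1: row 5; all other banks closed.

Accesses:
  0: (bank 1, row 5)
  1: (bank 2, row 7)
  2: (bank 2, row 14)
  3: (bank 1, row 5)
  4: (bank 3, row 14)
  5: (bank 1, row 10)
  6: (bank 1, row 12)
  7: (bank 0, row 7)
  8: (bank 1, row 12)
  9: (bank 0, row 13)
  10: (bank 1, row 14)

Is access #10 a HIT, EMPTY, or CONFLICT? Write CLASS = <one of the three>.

0: bank 1 row 5 — prev 5 → HIT
1: bank 2 row 7 — prev None → EMPTY
2: bank 2 row 14 — prev 7 → CONFLICT
3: bank 1 row 5 — prev 5 → HIT
4: bank 3 row 14 — prev None → EMPTY
5: bank 1 row 10 — prev 5 → CONFLICT
6: bank 1 row 12 — prev 10 → CONFLICT
7: bank 0 row 7 — prev None → EMPTY
8: bank 1 row 12 — prev 12 → HIT
9: bank 0 row 13 — prev 7 → CONFLICT
10: bank 1 row 14 — prev 12 → CONFLICT

CLASS = CONFLICT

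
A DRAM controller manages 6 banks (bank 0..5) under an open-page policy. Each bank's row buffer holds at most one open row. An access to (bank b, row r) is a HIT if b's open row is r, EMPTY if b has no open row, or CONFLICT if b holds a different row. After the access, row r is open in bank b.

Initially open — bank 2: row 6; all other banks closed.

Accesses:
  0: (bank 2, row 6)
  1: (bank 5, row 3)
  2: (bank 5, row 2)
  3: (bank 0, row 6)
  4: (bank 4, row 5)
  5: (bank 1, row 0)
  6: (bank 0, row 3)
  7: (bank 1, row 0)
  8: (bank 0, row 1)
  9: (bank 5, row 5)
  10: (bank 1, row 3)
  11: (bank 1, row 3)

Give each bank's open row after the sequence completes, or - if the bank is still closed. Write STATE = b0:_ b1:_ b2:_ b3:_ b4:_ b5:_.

0: bank 2 row 6 — prev 6 → HIT
1: bank 5 row 3 — prev None → EMPTY
2: bank 5 row 2 — prev 3 → CONFLICT
3: bank 0 row 6 — prev None → EMPTY
4: bank 4 row 5 — prev None → EMPTY
5: bank 1 row 0 — prev None → EMPTY
6: bank 0 row 3 — prev 6 → CONFLICT
7: bank 1 row 0 — prev 0 → HIT
8: bank 0 row 1 — prev 3 → CONFLICT
9: bank 5 row 5 — prev 2 → CONFLICT
10: bank 1 row 3 — prev 0 → CONFLICT
11: bank 1 row 3 — prev 3 → HIT

STATE = b0:1 b1:3 b2:6 b3:- b4:5 b5:5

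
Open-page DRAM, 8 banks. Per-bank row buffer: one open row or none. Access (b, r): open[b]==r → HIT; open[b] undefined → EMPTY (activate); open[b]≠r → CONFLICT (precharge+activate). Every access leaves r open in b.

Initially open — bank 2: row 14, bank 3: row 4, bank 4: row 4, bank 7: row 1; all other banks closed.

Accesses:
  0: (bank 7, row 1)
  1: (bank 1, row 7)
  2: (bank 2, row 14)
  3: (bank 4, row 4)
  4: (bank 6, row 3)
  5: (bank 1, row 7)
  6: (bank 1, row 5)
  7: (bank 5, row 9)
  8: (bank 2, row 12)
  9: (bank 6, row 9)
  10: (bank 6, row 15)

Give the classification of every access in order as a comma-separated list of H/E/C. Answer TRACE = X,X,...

step 0: bank7 1->1 [HIT]
step 1: bank1 None->7 [EMPTY]
step 2: bank2 14->14 [HIT]
step 3: bank4 4->4 [HIT]
step 4: bank6 None->3 [EMPTY]
step 5: bank1 7->7 [HIT]
step 6: bank1 7->5 [CONFLICT]
step 7: bank5 None->9 [EMPTY]
step 8: bank2 14->12 [CONFLICT]
step 9: bank6 3->9 [CONFLICT]
step 10: bank6 9->15 [CONFLICT]

TRACE = H,E,H,H,E,H,C,E,C,C,C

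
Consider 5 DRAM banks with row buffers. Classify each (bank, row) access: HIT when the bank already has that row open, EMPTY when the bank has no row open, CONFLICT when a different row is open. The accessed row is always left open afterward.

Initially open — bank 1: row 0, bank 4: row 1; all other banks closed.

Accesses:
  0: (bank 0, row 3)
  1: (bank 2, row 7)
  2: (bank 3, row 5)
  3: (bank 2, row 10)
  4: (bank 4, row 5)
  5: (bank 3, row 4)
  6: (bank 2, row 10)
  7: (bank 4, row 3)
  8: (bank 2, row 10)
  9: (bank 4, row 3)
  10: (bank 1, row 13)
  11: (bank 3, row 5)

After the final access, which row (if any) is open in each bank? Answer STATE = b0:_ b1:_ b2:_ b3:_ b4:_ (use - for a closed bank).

  [0] b0 r3: no row ⇒ E
  [1] b2 r7: no row ⇒ E
  [2] b3 r5: no row ⇒ E
  [3] b2 r10: had r7 ⇒ C
  [4] b4 r5: had r1 ⇒ C
  [5] b3 r4: had r5 ⇒ C
  [6] b2 r10: had r10 ⇒ H
  [7] b4 r3: had r5 ⇒ C
  [8] b2 r10: had r10 ⇒ H
  [9] b4 r3: had r3 ⇒ H
  [10] b1 r13: had r0 ⇒ C
  [11] b3 r5: had r4 ⇒ C

STATE = b0:3 b1:13 b2:10 b3:5 b4:3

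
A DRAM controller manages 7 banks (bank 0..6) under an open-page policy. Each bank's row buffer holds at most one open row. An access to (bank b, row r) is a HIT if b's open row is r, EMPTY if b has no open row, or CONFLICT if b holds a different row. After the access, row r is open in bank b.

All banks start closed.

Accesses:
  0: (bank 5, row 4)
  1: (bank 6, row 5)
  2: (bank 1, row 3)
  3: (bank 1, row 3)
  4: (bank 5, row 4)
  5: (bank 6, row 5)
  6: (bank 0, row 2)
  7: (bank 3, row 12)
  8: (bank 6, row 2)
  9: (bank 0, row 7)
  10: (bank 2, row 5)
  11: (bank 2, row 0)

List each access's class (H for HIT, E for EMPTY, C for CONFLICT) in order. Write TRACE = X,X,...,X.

TRACE = E,E,E,H,H,H,E,E,C,C,E,C

step 0: bank5 None->4 [EMPTY]
step 1: bank6 None->5 [EMPTY]
step 2: bank1 None->3 [EMPTY]
step 3: bank1 3->3 [HIT]
step 4: bank5 4->4 [HIT]
step 5: bank6 5->5 [HIT]
step 6: bank0 None->2 [EMPTY]
step 7: bank3 None->12 [EMPTY]
step 8: bank6 5->2 [CONFLICT]
step 9: bank0 2->7 [CONFLICT]
step 10: bank2 None->5 [EMPTY]
step 11: bank2 5->0 [CONFLICT]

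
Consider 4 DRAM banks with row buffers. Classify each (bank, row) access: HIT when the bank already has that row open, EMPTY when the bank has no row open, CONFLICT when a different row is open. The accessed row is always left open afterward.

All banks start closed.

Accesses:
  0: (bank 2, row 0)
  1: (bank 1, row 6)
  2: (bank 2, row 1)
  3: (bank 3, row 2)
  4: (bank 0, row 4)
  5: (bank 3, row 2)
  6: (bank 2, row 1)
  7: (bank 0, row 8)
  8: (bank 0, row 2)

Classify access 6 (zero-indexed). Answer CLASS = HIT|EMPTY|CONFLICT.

  [0] b2 r0: no row ⇒ E
  [1] b1 r6: no row ⇒ E
  [2] b2 r1: had r0 ⇒ C
  [3] b3 r2: no row ⇒ E
  [4] b0 r4: no row ⇒ E
  [5] b3 r2: had r2 ⇒ H
  [6] b2 r1: had r1 ⇒ H
  [7] b0 r8: had r4 ⇒ C
  [8] b0 r2: had r8 ⇒ C

CLASS = HIT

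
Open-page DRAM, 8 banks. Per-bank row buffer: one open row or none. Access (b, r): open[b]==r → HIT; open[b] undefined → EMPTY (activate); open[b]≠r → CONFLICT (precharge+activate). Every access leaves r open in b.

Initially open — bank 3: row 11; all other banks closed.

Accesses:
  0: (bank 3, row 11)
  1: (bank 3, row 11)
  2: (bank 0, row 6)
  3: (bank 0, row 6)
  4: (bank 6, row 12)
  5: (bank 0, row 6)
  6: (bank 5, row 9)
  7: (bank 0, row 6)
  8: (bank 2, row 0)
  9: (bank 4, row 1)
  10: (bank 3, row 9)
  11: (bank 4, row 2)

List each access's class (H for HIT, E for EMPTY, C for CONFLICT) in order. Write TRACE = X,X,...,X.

TRACE = H,H,E,H,E,H,E,H,E,E,C,C

step 0: bank3 11->11 [HIT]
step 1: bank3 11->11 [HIT]
step 2: bank0 None->6 [EMPTY]
step 3: bank0 6->6 [HIT]
step 4: bank6 None->12 [EMPTY]
step 5: bank0 6->6 [HIT]
step 6: bank5 None->9 [EMPTY]
step 7: bank0 6->6 [HIT]
step 8: bank2 None->0 [EMPTY]
step 9: bank4 None->1 [EMPTY]
step 10: bank3 11->9 [CONFLICT]
step 11: bank4 1->2 [CONFLICT]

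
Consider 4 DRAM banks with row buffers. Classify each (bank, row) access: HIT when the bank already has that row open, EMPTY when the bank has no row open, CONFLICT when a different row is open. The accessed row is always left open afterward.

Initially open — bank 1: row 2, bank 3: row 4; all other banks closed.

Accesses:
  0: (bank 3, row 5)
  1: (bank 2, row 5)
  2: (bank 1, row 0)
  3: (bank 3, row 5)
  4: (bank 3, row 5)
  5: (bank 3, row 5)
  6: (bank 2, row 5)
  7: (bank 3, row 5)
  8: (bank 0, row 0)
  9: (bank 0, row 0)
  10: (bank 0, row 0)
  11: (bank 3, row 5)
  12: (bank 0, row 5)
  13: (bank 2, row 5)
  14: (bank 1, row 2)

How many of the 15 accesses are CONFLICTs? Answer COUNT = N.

#0 (3,5) C  (was 4)
#1 (2,5) E
#2 (1,0) C  (was 2)
#3 (3,5) H  (was 5)
#4 (3,5) H  (was 5)
#5 (3,5) H  (was 5)
#6 (2,5) H  (was 5)
#7 (3,5) H  (was 5)
#8 (0,0) E
#9 (0,0) H  (was 0)
#10 (0,0) H  (was 0)
#11 (3,5) H  (was 5)
#12 (0,5) C  (was 0)
#13 (2,5) H  (was 5)
#14 (1,2) C  (was 0)

COUNT = 4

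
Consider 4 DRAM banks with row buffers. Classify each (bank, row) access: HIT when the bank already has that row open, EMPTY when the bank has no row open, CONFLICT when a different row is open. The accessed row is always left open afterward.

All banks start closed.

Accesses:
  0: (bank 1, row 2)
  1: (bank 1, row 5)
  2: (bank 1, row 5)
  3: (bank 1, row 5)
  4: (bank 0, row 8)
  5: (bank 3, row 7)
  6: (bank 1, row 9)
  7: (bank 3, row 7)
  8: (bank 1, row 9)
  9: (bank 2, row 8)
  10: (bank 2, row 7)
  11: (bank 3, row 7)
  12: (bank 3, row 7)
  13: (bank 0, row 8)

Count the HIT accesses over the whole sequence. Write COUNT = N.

COUNT = 7

  [0] b1 r2: no row ⇒ E
  [1] b1 r5: had r2 ⇒ C
  [2] b1 r5: had r5 ⇒ H
  [3] b1 r5: had r5 ⇒ H
  [4] b0 r8: no row ⇒ E
  [5] b3 r7: no row ⇒ E
  [6] b1 r9: had r5 ⇒ C
  [7] b3 r7: had r7 ⇒ H
  [8] b1 r9: had r9 ⇒ H
  [9] b2 r8: no row ⇒ E
  [10] b2 r7: had r8 ⇒ C
  [11] b3 r7: had r7 ⇒ H
  [12] b3 r7: had r7 ⇒ H
  [13] b0 r8: had r8 ⇒ H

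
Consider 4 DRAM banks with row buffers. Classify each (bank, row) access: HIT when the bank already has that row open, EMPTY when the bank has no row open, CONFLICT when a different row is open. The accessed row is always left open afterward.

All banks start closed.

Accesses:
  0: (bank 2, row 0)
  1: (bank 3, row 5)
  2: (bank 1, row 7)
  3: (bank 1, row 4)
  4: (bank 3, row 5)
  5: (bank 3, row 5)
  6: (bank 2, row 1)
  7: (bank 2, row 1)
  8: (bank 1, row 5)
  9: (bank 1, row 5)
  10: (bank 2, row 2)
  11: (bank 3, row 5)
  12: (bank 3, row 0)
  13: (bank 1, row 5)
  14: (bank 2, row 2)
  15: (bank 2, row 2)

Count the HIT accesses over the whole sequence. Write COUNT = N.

COUNT = 8

#0 (2,0) E
#1 (3,5) E
#2 (1,7) E
#3 (1,4) C  (was 7)
#4 (3,5) H  (was 5)
#5 (3,5) H  (was 5)
#6 (2,1) C  (was 0)
#7 (2,1) H  (was 1)
#8 (1,5) C  (was 4)
#9 (1,5) H  (was 5)
#10 (2,2) C  (was 1)
#11 (3,5) H  (was 5)
#12 (3,0) C  (was 5)
#13 (1,5) H  (was 5)
#14 (2,2) H  (was 2)
#15 (2,2) H  (was 2)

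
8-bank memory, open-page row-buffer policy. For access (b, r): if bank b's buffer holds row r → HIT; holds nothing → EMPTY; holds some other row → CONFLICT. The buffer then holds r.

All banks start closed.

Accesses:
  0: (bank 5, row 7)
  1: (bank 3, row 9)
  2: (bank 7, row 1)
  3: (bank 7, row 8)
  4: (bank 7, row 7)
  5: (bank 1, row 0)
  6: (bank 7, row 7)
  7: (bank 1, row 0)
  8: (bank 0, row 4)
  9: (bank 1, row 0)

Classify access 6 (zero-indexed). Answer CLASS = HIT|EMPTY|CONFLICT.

#0 (5,7) E
#1 (3,9) E
#2 (7,1) E
#3 (7,8) C  (was 1)
#4 (7,7) C  (was 8)
#5 (1,0) E
#6 (7,7) H  (was 7)
#7 (1,0) H  (was 0)
#8 (0,4) E
#9 (1,0) H  (was 0)

CLASS = HIT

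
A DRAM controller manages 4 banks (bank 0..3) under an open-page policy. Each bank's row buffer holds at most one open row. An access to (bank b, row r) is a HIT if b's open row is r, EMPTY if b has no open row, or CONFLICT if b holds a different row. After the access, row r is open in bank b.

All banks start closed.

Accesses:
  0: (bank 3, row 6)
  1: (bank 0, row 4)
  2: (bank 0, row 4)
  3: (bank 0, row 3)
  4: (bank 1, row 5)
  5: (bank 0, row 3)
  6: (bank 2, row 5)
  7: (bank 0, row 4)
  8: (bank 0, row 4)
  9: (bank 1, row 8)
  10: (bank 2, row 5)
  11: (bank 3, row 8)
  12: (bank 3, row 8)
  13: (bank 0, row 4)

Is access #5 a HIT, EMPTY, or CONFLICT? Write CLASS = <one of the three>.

  [0] b3 r6: no row ⇒ E
  [1] b0 r4: no row ⇒ E
  [2] b0 r4: had r4 ⇒ H
  [3] b0 r3: had r4 ⇒ C
  [4] b1 r5: no row ⇒ E
  [5] b0 r3: had r3 ⇒ H
  [6] b2 r5: no row ⇒ E
  [7] b0 r4: had r3 ⇒ C
  [8] b0 r4: had r4 ⇒ H
  [9] b1 r8: had r5 ⇒ C
  [10] b2 r5: had r5 ⇒ H
  [11] b3 r8: had r6 ⇒ C
  [12] b3 r8: had r8 ⇒ H
  [13] b0 r4: had r4 ⇒ H

CLASS = HIT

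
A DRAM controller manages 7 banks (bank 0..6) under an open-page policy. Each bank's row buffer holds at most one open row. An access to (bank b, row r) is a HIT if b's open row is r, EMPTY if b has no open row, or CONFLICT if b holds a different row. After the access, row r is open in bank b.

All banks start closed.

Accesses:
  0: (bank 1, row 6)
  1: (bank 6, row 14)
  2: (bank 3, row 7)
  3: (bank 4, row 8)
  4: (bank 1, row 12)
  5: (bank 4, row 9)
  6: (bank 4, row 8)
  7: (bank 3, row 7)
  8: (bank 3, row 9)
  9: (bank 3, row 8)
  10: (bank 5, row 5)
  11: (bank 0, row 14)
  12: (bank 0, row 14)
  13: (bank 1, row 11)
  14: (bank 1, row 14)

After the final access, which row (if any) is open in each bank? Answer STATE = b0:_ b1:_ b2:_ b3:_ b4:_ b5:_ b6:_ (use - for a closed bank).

  [0] b1 r6: no row ⇒ E
  [1] b6 r14: no row ⇒ E
  [2] b3 r7: no row ⇒ E
  [3] b4 r8: no row ⇒ E
  [4] b1 r12: had r6 ⇒ C
  [5] b4 r9: had r8 ⇒ C
  [6] b4 r8: had r9 ⇒ C
  [7] b3 r7: had r7 ⇒ H
  [8] b3 r9: had r7 ⇒ C
  [9] b3 r8: had r9 ⇒ C
  [10] b5 r5: no row ⇒ E
  [11] b0 r14: no row ⇒ E
  [12] b0 r14: had r14 ⇒ H
  [13] b1 r11: had r12 ⇒ C
  [14] b1 r14: had r11 ⇒ C

STATE = b0:14 b1:14 b2:- b3:8 b4:8 b5:5 b6:14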